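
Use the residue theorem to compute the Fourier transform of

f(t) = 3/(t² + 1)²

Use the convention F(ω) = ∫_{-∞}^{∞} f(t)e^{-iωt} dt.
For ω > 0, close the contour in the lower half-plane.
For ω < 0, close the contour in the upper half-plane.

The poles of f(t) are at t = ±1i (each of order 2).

Let g(z) = f(z)e^{-iωz}; for large |z| the factor e^{-iωz} decays in the lower half-plane when ω > 0 and in the upper half-plane when ω < 0.

Case ω > 0 (lower half-plane, clockwise contour ⇒ F(ω) = -2πi·ΣRes):
  Res_{z = - i} g(z) = \frac{3 i \left(\omega + 1\right) e^{- \omega}}{4} (pole of order 2)
  F(ω) = -2πi·ΣRes = \frac{3 \pi \left(\omega + 1\right) e^{- \omega}}{2}

Case ω < 0 (upper half-plane, counterclockwise contour ⇒ F(ω) = +2πi·ΣRes):
  Res_{z = i} g(z) = \frac{3 i \left(\omega - 1\right) e^{\omega}}{4} (pole of order 2)
  F(ω) = 2πi·ΣRes = \frac{3 \pi \left(1 - \omega\right) e^{\omega}}{2}

Both cases combine into a single formula in |ω|:

F(ω) = \frac{3 \pi \left(\left|{\omega}\right| + 1\right) e^{- \left|{\omega}\right|}}{2}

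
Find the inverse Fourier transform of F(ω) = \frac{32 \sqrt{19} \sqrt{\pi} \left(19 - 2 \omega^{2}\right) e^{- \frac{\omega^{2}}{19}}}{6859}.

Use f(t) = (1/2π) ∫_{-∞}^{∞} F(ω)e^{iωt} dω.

f(t) = 8 t^{2} e^{- \frac{19 t^{2}}{4}}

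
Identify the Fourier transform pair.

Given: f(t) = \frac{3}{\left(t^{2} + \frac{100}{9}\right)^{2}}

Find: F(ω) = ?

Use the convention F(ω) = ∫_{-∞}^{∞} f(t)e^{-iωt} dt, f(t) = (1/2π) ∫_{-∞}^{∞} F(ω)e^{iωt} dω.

F(ω) = \frac{27 \pi \left(10 \left|{\omega}\right| + 3\right) e^{- \frac{10 \left|{\omega}\right|}{3}}}{2000}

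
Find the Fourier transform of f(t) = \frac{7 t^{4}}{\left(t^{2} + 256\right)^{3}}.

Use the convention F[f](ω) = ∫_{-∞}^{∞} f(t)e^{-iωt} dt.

F(ω) = \frac{7 \pi \left(256 \omega^{2} - 80 \left|{\omega}\right| + 3\right) e^{- 16 \left|{\omega}\right|}}{128}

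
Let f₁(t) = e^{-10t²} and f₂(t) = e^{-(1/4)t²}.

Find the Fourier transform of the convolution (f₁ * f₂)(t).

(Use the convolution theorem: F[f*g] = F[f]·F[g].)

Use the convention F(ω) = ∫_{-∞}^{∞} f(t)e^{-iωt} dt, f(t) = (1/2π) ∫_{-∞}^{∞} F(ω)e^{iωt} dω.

F[f₁*f₂](ω) = \frac{\sqrt{10} \pi e^{- \frac{41 \omega^{2}}{40}}}{5}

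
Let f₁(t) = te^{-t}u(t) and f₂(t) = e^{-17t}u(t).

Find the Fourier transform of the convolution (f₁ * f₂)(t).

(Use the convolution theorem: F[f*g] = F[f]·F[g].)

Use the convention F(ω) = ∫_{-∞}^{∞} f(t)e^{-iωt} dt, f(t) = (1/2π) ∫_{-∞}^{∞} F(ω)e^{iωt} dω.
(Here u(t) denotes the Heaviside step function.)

F[f₁*f₂](ω) = \frac{1}{\left(i \omega + 1\right)^{2} \left(i \omega + 17\right)}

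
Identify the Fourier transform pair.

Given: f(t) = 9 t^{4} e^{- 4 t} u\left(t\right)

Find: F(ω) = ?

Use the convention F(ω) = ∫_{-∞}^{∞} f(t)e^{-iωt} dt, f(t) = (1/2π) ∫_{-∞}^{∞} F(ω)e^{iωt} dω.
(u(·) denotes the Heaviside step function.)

F(ω) = \frac{216}{\left(i \omega + 4\right)^{5}}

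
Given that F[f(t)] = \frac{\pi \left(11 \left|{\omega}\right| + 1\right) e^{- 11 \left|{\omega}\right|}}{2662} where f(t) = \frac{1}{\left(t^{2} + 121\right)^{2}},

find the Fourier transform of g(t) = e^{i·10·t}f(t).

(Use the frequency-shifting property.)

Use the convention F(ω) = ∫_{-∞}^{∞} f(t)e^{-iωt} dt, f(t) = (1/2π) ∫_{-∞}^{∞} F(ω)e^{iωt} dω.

F[g](ω) = \frac{\pi \left(11 \left|{\omega - 10}\right| + 1\right) e^{- 11 \left|{\omega - 10}\right|}}{2662}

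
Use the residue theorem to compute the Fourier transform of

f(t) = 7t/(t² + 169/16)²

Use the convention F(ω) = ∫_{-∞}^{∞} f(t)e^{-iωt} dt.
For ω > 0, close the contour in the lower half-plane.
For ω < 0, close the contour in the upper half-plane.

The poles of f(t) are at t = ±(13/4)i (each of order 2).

Let g(z) = f(z)e^{-iωz}; for large |z| the factor e^{-iωz} decays in the lower half-plane when ω > 0 and in the upper half-plane when ω < 0.

Case ω > 0 (lower half-plane, clockwise contour ⇒ F(ω) = -2πi·ΣRes):
  Res_{z = - \frac{13 i}{4}} g(z) = \frac{7 \omega e^{- \frac{13 \omega}{4}}}{13} (pole of order 2)
  F(ω) = -2πi·ΣRes = - \frac{14 i \pi \omega e^{- \frac{13 \omega}{4}}}{13}

Case ω < 0 (upper half-plane, counterclockwise contour ⇒ F(ω) = +2πi·ΣRes):
  Res_{z = \frac{13 i}{4}} g(z) = - \frac{7 \omega e^{\frac{13 \omega}{4}}}{13} (pole of order 2)
  F(ω) = 2πi·ΣRes = - \frac{14 i \pi \omega e^{\frac{13 \omega}{4}}}{13}

Both cases combine into a single formula in |ω|:

F(ω) = - \frac{14 i \pi \omega e^{- \frac{13 \left|{\omega}\right|}{4}}}{13}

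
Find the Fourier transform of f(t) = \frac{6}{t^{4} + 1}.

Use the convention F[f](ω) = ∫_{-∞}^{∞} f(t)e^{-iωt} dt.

F(ω) = 6 \pi e^{- \frac{\sqrt{2} \left|{\omega}\right|}{2}} \sin{\left(\frac{\sqrt{2} \left|{\omega}\right|}{2} + \frac{\pi}{4} \right)}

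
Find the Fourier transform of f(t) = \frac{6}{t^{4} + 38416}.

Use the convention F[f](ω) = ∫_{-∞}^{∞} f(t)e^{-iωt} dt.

F(ω) = \frac{3 \pi e^{- 7 \sqrt{2} \left|{\omega}\right|} \sin{\left(7 \sqrt{2} \left|{\omega}\right| + \frac{\pi}{4} \right)}}{1372}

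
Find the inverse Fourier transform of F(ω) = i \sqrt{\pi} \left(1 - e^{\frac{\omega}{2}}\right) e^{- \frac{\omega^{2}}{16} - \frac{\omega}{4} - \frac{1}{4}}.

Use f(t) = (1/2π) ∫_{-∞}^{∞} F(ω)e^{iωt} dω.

f(t) = 4 e^{- 4 t^{2}} \sin{\left(2 t \right)}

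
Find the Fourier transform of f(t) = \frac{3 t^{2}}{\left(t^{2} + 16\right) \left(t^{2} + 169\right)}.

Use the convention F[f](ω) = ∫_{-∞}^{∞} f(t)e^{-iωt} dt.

F(ω) = \frac{\pi \left(13 - 4 e^{9 \left|{\omega}\right|}\right) e^{- 13 \left|{\omega}\right|}}{51}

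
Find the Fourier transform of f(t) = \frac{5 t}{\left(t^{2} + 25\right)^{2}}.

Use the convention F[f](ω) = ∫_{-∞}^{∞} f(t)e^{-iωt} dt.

F(ω) = - \frac{i \pi \omega e^{- 5 \left|{\omega}\right|}}{2}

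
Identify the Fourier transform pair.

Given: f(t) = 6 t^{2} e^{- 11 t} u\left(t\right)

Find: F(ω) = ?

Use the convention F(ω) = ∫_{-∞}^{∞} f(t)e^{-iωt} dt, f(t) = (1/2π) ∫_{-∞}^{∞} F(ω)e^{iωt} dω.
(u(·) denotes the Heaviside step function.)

F(ω) = \frac{12}{\left(i \omega + 11\right)^{3}}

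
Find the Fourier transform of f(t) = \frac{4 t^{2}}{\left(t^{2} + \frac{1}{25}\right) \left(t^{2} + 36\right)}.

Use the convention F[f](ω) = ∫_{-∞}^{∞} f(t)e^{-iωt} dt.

F(ω) = \frac{600 \pi e^{- 6 \left|{\omega}\right|}}{899} - \frac{20 \pi e^{- \frac{\left|{\omega}\right|}{5}}}{899}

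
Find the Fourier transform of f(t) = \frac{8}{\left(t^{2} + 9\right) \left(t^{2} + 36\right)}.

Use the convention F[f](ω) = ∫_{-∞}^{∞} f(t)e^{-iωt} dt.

F(ω) = \frac{4 \pi \left(2 e^{3 \left|{\omega}\right|} - 1\right) e^{- 6 \left|{\omega}\right|}}{81}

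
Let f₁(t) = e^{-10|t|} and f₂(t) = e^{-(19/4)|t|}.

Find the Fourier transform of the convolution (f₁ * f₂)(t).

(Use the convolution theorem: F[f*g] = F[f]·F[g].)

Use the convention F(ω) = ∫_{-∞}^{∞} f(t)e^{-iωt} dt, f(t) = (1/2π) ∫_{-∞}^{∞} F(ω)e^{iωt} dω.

F[f₁*f₂](ω) = \frac{3040}{\left(\omega^{2} + 100\right) \left(16 \omega^{2} + 361\right)}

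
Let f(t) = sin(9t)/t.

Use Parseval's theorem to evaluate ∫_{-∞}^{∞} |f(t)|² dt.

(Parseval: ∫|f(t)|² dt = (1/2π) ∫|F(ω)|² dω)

∫|f(t)|² dt = 9 \pi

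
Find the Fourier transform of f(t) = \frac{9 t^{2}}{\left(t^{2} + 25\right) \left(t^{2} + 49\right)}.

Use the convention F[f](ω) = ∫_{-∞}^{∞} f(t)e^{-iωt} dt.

F(ω) = \frac{3 \pi \left(7 - 5 e^{2 \left|{\omega}\right|}\right) e^{- 7 \left|{\omega}\right|}}{8}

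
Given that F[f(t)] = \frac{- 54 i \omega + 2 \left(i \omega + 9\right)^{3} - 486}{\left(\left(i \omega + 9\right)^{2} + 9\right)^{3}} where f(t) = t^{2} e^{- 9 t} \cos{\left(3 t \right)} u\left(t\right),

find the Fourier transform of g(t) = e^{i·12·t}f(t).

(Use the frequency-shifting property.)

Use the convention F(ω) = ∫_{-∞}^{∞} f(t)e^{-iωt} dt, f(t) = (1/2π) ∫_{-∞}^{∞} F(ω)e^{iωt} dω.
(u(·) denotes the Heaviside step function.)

F[g](ω) = \frac{2 \left(27 i \left(12 - \omega\right) + \left(i \left(\omega - 12\right) + 9\right)^{3} - 243\right)}{\left(\left(i \left(\omega - 12\right) + 9\right)^{2} + 9\right)^{3}}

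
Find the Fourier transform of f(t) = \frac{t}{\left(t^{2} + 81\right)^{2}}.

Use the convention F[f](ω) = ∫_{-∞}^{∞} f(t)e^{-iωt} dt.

F(ω) = - \frac{i \pi \omega e^{- 9 \left|{\omega}\right|}}{18}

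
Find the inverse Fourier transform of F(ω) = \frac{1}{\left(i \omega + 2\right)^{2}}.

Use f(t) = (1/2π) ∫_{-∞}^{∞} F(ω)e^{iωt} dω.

f(t) = t e^{- 2 t} u\left(t\right)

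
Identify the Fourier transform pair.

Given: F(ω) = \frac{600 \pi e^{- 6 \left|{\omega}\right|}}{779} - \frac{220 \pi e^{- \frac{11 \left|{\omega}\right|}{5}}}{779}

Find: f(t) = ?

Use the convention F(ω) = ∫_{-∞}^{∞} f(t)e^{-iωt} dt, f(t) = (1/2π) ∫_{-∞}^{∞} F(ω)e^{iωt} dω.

f(t) = \frac{4 t^{2}}{\left(t^{2} + \frac{121}{25}\right) \left(t^{2} + 36\right)}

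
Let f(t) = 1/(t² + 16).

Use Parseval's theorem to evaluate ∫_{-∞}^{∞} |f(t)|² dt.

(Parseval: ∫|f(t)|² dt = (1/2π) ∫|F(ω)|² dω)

∫|f(t)|² dt = \frac{\pi}{128}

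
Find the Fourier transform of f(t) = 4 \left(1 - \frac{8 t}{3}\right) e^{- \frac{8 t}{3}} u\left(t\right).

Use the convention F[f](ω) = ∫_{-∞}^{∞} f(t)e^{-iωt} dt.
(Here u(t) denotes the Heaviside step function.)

F(ω) = \frac{36 i \omega}{- 9 \omega^{2} + 48 i \omega + 64}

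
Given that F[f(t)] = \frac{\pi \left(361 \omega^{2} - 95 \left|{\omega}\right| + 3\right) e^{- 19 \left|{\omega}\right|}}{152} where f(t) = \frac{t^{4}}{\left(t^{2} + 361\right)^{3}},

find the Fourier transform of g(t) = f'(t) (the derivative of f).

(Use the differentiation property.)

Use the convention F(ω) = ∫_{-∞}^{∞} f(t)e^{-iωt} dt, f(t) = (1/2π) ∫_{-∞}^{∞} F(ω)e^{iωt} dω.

F[g](ω) = \frac{i \pi \omega \left(361 \omega^{2} - 95 \left|{\omega}\right| + 3\right) e^{- 19 \left|{\omega}\right|}}{152}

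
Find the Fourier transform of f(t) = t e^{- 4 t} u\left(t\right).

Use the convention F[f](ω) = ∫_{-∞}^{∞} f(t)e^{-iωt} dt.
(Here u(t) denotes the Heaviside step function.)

F(ω) = \frac{1}{\left(i \omega + 4\right)^{2}}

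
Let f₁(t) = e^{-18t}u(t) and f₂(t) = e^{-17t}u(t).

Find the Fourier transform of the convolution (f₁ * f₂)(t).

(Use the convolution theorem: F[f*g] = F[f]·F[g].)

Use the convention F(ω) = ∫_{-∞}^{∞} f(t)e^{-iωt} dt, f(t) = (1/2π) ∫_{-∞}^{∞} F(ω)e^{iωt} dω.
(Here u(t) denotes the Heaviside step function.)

F[f₁*f₂](ω) = \frac{1}{\left(i \omega + 17\right) \left(i \omega + 18\right)}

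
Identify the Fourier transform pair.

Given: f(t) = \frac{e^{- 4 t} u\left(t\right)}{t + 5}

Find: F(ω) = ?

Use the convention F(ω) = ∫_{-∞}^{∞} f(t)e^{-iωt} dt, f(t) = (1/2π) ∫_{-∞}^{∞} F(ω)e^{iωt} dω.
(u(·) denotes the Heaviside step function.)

F(ω) = e^{5 i \omega + 20} \operatorname{E}_{1}\left(5 i \omega + 20\right)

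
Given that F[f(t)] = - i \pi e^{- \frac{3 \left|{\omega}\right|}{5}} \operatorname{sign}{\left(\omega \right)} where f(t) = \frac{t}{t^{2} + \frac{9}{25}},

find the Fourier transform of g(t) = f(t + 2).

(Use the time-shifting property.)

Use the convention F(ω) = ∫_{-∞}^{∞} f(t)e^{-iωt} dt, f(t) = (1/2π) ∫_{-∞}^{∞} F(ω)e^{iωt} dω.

F[g](ω) = - i \pi e^{2 i \omega} e^{- \frac{3 \left|{\omega}\right|}{5}} \operatorname{sign}{\left(\omega \right)}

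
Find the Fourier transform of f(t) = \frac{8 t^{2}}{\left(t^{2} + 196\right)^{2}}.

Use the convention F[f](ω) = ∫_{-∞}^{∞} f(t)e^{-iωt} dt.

F(ω) = \frac{2 \pi \left(1 - 14 \left|{\omega}\right|\right) e^{- 14 \left|{\omega}\right|}}{7}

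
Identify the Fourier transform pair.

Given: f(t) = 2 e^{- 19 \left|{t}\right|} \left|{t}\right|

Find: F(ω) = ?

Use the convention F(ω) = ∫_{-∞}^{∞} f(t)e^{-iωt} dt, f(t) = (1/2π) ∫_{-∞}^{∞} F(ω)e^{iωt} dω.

F(ω) = \frac{4 \left(361 - \omega^{2}\right)}{\left(\omega^{2} + 361\right)^{2}}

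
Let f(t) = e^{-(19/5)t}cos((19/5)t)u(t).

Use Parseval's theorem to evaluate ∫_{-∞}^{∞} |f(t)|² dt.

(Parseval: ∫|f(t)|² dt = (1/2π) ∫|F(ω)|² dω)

∫|f(t)|² dt = \frac{15}{152}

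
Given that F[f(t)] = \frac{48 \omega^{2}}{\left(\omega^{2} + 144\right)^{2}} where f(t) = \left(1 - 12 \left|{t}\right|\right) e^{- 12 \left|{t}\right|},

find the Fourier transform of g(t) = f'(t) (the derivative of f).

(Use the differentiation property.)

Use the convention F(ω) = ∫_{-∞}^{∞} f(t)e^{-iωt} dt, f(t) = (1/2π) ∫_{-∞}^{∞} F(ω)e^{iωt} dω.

F[g](ω) = \frac{48 i \omega^{3}}{\left(\omega^{2} + 144\right)^{2}}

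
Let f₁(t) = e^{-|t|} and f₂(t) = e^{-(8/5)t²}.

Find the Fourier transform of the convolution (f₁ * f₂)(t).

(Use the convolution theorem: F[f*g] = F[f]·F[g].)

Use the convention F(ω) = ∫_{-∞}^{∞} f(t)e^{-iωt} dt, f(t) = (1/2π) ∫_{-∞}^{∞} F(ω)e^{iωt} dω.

F[f₁*f₂](ω) = \frac{\sqrt{10} \sqrt{\pi} e^{- \frac{5 \omega^{2}}{32}}}{2 \left(\omega^{2} + 1\right)}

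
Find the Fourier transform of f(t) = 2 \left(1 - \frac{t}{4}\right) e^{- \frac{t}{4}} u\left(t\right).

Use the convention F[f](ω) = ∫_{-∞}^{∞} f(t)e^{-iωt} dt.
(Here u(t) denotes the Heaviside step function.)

F(ω) = \frac{32 i \omega}{- 16 \omega^{2} + 8 i \omega + 1}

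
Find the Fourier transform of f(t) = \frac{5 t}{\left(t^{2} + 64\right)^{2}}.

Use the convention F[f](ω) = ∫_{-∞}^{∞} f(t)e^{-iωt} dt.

F(ω) = - \frac{5 i \pi \omega e^{- 8 \left|{\omega}\right|}}{16}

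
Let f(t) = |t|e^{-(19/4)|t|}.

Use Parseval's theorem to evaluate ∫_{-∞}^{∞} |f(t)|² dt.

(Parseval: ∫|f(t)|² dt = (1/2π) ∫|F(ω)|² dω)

∫|f(t)|² dt = \frac{32}{6859}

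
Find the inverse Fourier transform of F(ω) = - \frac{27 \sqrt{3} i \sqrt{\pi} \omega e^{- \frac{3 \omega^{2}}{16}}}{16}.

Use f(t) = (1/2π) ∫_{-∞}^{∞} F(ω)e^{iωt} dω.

f(t) = 9 t e^{- \frac{4 t^{2}}{3}}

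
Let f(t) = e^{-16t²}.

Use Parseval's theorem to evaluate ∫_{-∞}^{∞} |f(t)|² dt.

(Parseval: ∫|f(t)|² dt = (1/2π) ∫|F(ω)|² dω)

∫|f(t)|² dt = \frac{\sqrt{2} \sqrt{\pi}}{8}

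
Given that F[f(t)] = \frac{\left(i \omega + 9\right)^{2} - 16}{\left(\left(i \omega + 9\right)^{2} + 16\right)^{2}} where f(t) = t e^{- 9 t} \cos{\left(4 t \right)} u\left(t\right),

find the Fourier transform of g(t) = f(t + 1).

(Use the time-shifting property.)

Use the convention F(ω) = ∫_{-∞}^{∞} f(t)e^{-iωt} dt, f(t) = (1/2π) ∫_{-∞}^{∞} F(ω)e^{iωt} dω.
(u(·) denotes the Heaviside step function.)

F[g](ω) = \frac{\left(\left(i \omega + 9\right)^{2} - 16\right) e^{i \omega}}{\left(\left(i \omega + 9\right)^{2} + 16\right)^{2}}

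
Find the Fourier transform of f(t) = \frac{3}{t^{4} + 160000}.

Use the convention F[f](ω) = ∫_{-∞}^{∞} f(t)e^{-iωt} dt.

F(ω) = \frac{3 \pi e^{- 10 \sqrt{2} \left|{\omega}\right|} \sin{\left(10 \sqrt{2} \left|{\omega}\right| + \frac{\pi}{4} \right)}}{8000}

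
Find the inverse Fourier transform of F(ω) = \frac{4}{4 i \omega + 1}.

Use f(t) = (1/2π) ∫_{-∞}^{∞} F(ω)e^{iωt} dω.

f(t) = e^{- \frac{t}{4}} u\left(t\right)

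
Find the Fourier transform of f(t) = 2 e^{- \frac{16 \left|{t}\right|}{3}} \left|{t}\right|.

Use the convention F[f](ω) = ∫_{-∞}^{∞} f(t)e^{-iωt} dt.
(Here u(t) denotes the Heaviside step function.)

F(ω) = \frac{36 \left(256 - 9 \omega^{2}\right)}{\left(9 \omega^{2} + 256\right)^{2}}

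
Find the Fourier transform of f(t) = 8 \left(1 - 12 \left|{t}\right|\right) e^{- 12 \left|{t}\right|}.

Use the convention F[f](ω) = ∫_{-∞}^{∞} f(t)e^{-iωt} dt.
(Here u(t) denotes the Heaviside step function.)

F(ω) = \frac{384 \omega^{2}}{\left(\omega^{2} + 144\right)^{2}}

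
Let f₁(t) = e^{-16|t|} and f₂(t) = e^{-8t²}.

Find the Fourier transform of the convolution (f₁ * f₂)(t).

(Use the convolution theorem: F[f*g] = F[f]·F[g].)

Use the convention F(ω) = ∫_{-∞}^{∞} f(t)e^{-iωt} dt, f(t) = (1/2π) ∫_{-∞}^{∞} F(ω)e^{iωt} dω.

F[f₁*f₂](ω) = \frac{8 \sqrt{2} \sqrt{\pi} e^{- \frac{\omega^{2}}{32}}}{\omega^{2} + 256}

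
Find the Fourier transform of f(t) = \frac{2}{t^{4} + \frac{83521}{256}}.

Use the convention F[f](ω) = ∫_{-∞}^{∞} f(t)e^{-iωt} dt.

F(ω) = \frac{128 \pi e^{- \frac{17 \sqrt{2} \left|{\omega}\right|}{8}} \sin{\left(\frac{17 \sqrt{2} \left|{\omega}\right|}{8} + \frac{\pi}{4} \right)}}{4913}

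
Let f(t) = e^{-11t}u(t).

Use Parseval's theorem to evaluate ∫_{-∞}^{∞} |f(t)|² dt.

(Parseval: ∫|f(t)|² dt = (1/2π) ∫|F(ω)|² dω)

∫|f(t)|² dt = \frac{1}{22}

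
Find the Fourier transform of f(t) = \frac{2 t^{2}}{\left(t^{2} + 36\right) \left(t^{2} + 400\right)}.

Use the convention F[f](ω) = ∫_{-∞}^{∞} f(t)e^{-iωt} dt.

F(ω) = \frac{\pi \left(10 - 3 e^{14 \left|{\omega}\right|}\right) e^{- 20 \left|{\omega}\right|}}{91}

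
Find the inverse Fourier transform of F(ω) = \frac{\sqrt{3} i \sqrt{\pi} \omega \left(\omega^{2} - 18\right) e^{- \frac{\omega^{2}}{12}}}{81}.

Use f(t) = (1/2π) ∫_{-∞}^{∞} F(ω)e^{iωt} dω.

f(t) = 8 t^{3} e^{- 3 t^{2}}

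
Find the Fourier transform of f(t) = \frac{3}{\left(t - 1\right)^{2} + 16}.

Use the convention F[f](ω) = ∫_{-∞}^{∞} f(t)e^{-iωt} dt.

F(ω) = \frac{3 \pi e^{- i \omega - 4 \left|{\omega}\right|}}{4}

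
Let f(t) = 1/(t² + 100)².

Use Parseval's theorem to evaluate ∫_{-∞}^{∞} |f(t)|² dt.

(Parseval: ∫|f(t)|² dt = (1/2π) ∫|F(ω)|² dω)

∫|f(t)|² dt = \frac{\pi}{32000000}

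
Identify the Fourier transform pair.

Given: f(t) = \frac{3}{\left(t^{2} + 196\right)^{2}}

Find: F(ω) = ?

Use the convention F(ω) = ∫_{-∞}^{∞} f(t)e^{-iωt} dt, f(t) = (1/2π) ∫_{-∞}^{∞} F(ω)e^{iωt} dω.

F(ω) = \frac{3 \pi \left(14 \left|{\omega}\right| + 1\right) e^{- 14 \left|{\omega}\right|}}{5488}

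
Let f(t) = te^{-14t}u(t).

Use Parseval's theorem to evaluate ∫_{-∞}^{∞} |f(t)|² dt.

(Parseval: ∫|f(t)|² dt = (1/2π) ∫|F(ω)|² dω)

∫|f(t)|² dt = \frac{1}{10976}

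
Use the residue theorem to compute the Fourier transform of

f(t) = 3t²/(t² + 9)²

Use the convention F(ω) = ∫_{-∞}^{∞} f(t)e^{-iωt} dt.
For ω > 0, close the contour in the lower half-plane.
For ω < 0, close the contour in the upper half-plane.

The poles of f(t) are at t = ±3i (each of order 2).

Let g(z) = f(z)e^{-iωz}; for large |z| the factor e^{-iωz} decays in the lower half-plane when ω > 0 and in the upper half-plane when ω < 0.

Case ω > 0 (lower half-plane, clockwise contour ⇒ F(ω) = -2πi·ΣRes):
  Res_{z = - 3 i} g(z) = \frac{i \left(1 - 3 \omega\right) e^{- 3 \omega}}{4} (pole of order 2)
  F(ω) = -2πi·ΣRes = \frac{\pi \left(1 - 3 \omega\right) e^{- 3 \omega}}{2}

Case ω < 0 (upper half-plane, counterclockwise contour ⇒ F(ω) = +2πi·ΣRes):
  Res_{z = 3 i} g(z) = \frac{i \left(- 3 \omega - 1\right) e^{3 \omega}}{4} (pole of order 2)
  F(ω) = 2πi·ΣRes = \frac{\pi \left(3 \omega + 1\right) e^{3 \omega}}{2}

Both cases combine into a single formula in |ω|:

F(ω) = \frac{\pi \left(1 - 3 \left|{\omega}\right|\right) e^{- 3 \left|{\omega}\right|}}{2}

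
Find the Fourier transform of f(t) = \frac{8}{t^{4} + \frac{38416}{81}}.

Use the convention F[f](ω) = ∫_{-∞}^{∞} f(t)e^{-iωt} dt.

F(ω) = \frac{27 \pi e^{- \frac{7 \sqrt{2} \left|{\omega}\right|}{3}} \sin{\left(\frac{7 \sqrt{2} \left|{\omega}\right|}{3} + \frac{\pi}{4} \right)}}{343}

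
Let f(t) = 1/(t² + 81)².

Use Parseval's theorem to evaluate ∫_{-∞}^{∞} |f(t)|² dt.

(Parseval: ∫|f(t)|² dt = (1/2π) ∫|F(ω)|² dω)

∫|f(t)|² dt = \frac{5 \pi}{76527504}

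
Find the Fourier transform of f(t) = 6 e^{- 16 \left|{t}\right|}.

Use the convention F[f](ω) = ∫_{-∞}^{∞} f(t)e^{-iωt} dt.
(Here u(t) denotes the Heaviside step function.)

F(ω) = \frac{192}{\omega^{2} + 256}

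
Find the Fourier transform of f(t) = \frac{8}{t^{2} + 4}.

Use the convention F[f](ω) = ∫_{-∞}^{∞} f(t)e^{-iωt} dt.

F(ω) = 4 \pi e^{- 2 \left|{\omega}\right|}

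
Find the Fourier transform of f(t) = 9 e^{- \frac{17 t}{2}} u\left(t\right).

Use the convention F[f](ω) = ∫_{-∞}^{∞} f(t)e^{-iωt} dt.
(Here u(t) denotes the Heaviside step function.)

F(ω) = \frac{18}{2 i \omega + 17}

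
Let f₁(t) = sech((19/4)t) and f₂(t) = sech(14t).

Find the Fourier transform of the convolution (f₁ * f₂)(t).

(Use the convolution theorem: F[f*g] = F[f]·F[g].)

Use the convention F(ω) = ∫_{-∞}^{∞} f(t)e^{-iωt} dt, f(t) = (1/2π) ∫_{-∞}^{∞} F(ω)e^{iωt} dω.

F[f₁*f₂](ω) = \frac{2 \pi^{2}}{133 \cosh{\left(\frac{\pi \omega}{28} \right)} \cosh{\left(\frac{2 \pi \omega}{19} \right)}}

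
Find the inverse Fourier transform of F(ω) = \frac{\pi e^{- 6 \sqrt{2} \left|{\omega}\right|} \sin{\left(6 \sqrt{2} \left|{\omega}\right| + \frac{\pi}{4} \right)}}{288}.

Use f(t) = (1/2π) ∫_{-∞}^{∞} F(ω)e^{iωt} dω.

f(t) = \frac{6}{t^{4} + 20736}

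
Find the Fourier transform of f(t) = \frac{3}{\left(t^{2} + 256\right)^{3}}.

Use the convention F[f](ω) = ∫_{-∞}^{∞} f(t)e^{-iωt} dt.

F(ω) = \frac{3 \pi \left(256 \omega^{2} + 48 \left|{\omega}\right| + 3\right) e^{- 16 \left|{\omega}\right|}}{8388608}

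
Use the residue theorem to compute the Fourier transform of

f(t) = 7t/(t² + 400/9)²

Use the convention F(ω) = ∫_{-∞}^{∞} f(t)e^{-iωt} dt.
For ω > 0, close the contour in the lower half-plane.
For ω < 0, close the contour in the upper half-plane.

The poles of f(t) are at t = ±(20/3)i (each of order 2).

Let g(z) = f(z)e^{-iωz}; for large |z| the factor e^{-iωz} decays in the lower half-plane when ω > 0 and in the upper half-plane when ω < 0.

Case ω > 0 (lower half-plane, clockwise contour ⇒ F(ω) = -2πi·ΣRes):
  Res_{z = - \frac{20 i}{3}} g(z) = \frac{21 \omega e^{- \frac{20 \omega}{3}}}{80} (pole of order 2)
  F(ω) = -2πi·ΣRes = - \frac{21 i \pi \omega e^{- \frac{20 \omega}{3}}}{40}

Case ω < 0 (upper half-plane, counterclockwise contour ⇒ F(ω) = +2πi·ΣRes):
  Res_{z = \frac{20 i}{3}} g(z) = - \frac{21 \omega e^{\frac{20 \omega}{3}}}{80} (pole of order 2)
  F(ω) = 2πi·ΣRes = - \frac{21 i \pi \omega e^{\frac{20 \omega}{3}}}{40}

Both cases combine into a single formula in |ω|:

F(ω) = - \frac{21 i \pi \omega e^{- \frac{20 \left|{\omega}\right|}{3}}}{40}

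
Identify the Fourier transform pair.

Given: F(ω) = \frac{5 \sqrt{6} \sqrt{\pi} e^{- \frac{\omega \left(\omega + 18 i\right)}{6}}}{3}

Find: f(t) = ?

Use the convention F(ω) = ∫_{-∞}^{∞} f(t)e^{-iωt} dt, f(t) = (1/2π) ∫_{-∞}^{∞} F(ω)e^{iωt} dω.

f(t) = 5 e^{- \frac{3 \left(t - 3\right)^{2}}{2}}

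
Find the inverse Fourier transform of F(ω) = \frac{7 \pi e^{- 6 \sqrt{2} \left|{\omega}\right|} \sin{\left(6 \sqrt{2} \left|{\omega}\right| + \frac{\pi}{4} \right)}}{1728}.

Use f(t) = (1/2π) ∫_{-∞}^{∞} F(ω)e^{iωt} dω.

f(t) = \frac{7}{t^{4} + 20736}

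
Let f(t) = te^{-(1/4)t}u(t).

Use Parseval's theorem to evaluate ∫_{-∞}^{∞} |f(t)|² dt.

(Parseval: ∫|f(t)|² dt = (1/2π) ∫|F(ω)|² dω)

∫|f(t)|² dt = 16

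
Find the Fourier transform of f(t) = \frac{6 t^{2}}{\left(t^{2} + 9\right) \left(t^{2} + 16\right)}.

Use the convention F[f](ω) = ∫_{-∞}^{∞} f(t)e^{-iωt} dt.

F(ω) = \frac{6 \pi \left(4 - 3 e^{\left|{\omega}\right|}\right) e^{- 4 \left|{\omega}\right|}}{7}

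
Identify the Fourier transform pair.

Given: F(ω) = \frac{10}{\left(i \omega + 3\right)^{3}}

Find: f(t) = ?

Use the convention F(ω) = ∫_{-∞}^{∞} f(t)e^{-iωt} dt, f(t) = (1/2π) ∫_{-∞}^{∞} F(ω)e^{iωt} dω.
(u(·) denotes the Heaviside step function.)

f(t) = 5 t^{2} e^{- 3 t} u\left(t\right)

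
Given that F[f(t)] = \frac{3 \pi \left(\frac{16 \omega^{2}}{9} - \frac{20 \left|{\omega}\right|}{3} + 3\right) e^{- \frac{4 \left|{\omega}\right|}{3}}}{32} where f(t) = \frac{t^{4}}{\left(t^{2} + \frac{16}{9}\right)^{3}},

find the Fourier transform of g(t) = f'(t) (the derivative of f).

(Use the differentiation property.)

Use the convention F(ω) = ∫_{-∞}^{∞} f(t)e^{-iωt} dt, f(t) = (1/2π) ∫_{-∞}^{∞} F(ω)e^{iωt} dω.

F[g](ω) = \frac{i \pi \omega \left(16 \omega^{2} - 60 \left|{\omega}\right| + 27\right) e^{- \frac{4 \left|{\omega}\right|}{3}}}{96}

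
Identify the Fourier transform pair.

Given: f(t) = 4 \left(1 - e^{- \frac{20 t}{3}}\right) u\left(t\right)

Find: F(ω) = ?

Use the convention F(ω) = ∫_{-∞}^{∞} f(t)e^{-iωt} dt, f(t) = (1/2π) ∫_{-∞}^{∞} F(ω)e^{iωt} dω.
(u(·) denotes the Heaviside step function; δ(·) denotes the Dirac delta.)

F(ω) = 4 \pi \delta\left(\omega\right) - \frac{80 i}{3 \omega \left(i \omega + \frac{20}{3}\right)}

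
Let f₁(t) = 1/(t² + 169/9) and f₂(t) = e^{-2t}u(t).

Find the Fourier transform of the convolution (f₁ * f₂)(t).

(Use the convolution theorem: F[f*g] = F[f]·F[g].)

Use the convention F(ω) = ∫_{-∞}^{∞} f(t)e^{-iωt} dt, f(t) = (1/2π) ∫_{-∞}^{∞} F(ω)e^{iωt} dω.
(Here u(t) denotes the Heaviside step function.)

F[f₁*f₂](ω) = \frac{3 \pi e^{- \frac{13 \left|{\omega}\right|}{3}}}{13 \left(i \omega + 2\right)}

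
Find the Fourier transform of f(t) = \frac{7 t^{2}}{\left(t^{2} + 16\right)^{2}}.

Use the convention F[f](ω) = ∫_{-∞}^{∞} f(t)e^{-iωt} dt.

F(ω) = \frac{7 \pi \left(1 - 4 \left|{\omega}\right|\right) e^{- 4 \left|{\omega}\right|}}{8}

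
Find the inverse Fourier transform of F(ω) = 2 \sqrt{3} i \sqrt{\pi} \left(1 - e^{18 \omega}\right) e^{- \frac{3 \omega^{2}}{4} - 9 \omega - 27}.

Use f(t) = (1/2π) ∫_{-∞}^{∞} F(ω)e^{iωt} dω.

f(t) = 4 e^{- \frac{t^{2}}{3}} \sin{\left(6 t \right)}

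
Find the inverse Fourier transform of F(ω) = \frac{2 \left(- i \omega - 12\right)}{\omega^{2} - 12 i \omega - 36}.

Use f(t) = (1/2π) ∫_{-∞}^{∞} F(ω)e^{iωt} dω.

f(t) = 2 \left(6 t + 1\right) e^{- 6 t} u\left(t\right)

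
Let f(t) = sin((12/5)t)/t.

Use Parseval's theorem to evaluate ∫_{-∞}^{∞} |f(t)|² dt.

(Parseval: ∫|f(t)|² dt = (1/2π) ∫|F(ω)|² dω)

∫|f(t)|² dt = \frac{12 \pi}{5}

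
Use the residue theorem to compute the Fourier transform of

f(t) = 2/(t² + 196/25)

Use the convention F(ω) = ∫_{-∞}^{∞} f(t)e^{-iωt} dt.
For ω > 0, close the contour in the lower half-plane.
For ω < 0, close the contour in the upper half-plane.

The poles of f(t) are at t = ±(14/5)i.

Let g(z) = f(z)e^{-iωz}; for large |z| the factor e^{-iωz} decays in the lower half-plane when ω > 0 and in the upper half-plane when ω < 0.

Case ω > 0 (lower half-plane, clockwise contour ⇒ F(ω) = -2πi·ΣRes):
  Res_{z = - \frac{14 i}{5}} g(z) = \frac{5 i e^{- \frac{14 \omega}{5}}}{14}
  F(ω) = -2πi·ΣRes = \frac{5 \pi e^{- \frac{14 \omega}{5}}}{7}

Case ω < 0 (upper half-plane, counterclockwise contour ⇒ F(ω) = +2πi·ΣRes):
  Res_{z = \frac{14 i}{5}} g(z) = - \frac{5 i e^{\frac{14 \omega}{5}}}{14}
  F(ω) = 2πi·ΣRes = \frac{5 \pi e^{\frac{14 \omega}{5}}}{7}

Both cases combine into a single formula in |ω|:

F(ω) = \frac{5 \pi e^{- \frac{14 \left|{\omega}\right|}{5}}}{7}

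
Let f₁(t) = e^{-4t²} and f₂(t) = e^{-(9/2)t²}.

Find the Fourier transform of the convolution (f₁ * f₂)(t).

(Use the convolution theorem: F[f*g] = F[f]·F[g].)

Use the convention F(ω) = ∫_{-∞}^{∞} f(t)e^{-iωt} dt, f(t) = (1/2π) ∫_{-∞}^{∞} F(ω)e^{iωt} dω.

F[f₁*f₂](ω) = \frac{\sqrt{2} \pi e^{- \frac{17 \omega^{2}}{144}}}{6}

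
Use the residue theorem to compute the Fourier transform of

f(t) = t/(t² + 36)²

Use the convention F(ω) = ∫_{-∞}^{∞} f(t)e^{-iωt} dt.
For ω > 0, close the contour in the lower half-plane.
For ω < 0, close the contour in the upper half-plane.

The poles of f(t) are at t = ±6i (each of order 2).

Let g(z) = f(z)e^{-iωz}; for large |z| the factor e^{-iωz} decays in the lower half-plane when ω > 0 and in the upper half-plane when ω < 0.

Case ω > 0 (lower half-plane, clockwise contour ⇒ F(ω) = -2πi·ΣRes):
  Res_{z = - 6 i} g(z) = \frac{\omega e^{- 6 \omega}}{24} (pole of order 2)
  F(ω) = -2πi·ΣRes = - \frac{i \pi \omega e^{- 6 \omega}}{12}

Case ω < 0 (upper half-plane, counterclockwise contour ⇒ F(ω) = +2πi·ΣRes):
  Res_{z = 6 i} g(z) = - \frac{\omega e^{6 \omega}}{24} (pole of order 2)
  F(ω) = 2πi·ΣRes = - \frac{i \pi \omega e^{6 \omega}}{12}

Both cases combine into a single formula in |ω|:

F(ω) = - \frac{i \pi \omega e^{- 6 \left|{\omega}\right|}}{12}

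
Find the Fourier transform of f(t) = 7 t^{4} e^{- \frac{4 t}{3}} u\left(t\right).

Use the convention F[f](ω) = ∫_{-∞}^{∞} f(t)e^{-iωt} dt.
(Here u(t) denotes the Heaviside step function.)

F(ω) = \frac{40824}{\left(3 i \omega + 4\right)^{5}}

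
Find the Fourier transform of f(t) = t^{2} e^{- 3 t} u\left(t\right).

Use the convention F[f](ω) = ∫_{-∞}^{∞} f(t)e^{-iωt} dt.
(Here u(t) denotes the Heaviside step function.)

F(ω) = \frac{2}{\left(i \omega + 3\right)^{3}}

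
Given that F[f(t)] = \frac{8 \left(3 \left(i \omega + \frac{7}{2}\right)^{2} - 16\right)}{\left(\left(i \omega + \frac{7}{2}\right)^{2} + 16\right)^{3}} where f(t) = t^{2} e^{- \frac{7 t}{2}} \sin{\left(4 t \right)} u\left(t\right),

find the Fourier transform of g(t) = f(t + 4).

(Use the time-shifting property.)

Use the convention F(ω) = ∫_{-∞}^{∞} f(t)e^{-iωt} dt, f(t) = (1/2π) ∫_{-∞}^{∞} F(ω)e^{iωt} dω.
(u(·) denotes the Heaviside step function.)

F[g](ω) = \frac{\left(384 \left(2 i \omega + 7\right)^{2} - 8192\right) e^{4 i \omega}}{\left(\left(2 i \omega + 7\right)^{2} + 64\right)^{3}}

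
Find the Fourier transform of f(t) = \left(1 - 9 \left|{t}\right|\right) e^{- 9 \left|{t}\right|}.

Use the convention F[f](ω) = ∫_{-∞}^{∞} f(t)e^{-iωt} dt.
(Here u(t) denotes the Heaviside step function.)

F(ω) = \frac{36 \omega^{2}}{\left(\omega^{2} + 81\right)^{2}}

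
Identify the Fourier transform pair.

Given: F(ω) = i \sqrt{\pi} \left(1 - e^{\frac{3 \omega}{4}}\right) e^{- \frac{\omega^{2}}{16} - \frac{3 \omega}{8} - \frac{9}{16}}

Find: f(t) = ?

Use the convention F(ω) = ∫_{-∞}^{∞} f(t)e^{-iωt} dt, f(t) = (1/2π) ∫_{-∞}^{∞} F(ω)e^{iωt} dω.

f(t) = 4 e^{- 4 t^{2}} \sin{\left(3 t \right)}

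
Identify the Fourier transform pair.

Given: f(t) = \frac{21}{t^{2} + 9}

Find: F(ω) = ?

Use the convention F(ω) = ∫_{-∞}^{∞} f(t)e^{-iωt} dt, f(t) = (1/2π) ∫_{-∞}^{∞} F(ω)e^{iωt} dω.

F(ω) = 7 \pi e^{- 3 \left|{\omega}\right|}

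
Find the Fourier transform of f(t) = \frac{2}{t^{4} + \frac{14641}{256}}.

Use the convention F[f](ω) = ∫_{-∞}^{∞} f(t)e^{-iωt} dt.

F(ω) = \frac{128 \pi e^{- \frac{11 \sqrt{2} \left|{\omega}\right|}{8}} \sin{\left(\frac{11 \sqrt{2} \left|{\omega}\right|}{8} + \frac{\pi}{4} \right)}}{1331}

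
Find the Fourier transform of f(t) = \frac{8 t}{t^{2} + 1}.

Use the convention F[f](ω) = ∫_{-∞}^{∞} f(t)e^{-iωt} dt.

F(ω) = - 8 i \pi e^{- \left|{\omega}\right|} \operatorname{sign}{\left(\omega \right)}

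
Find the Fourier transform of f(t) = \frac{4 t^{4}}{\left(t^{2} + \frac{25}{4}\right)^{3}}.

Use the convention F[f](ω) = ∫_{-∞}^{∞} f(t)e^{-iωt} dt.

F(ω) = \frac{\pi \left(25 \omega^{2} - 50 \left|{\omega}\right| + 12\right) e^{- \frac{5 \left|{\omega}\right|}{2}}}{20}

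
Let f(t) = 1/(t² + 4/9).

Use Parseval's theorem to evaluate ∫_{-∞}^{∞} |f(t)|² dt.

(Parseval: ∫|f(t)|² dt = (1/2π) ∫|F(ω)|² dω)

∫|f(t)|² dt = \frac{27 \pi}{16}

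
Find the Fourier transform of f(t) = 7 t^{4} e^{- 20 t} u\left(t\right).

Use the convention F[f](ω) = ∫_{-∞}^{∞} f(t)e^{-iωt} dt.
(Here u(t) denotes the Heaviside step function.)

F(ω) = \frac{168}{\left(i \omega + 20\right)^{5}}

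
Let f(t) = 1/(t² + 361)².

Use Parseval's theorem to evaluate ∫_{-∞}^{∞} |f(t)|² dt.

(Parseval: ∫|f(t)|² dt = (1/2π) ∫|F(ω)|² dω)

∫|f(t)|² dt = \frac{5 \pi}{14301947824}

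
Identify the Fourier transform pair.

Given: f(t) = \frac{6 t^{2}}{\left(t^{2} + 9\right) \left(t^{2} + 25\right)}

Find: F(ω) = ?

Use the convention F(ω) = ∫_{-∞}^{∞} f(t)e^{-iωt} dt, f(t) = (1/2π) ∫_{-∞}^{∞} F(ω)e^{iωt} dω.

F(ω) = \frac{3 \pi \left(5 - 3 e^{2 \left|{\omega}\right|}\right) e^{- 5 \left|{\omega}\right|}}{8}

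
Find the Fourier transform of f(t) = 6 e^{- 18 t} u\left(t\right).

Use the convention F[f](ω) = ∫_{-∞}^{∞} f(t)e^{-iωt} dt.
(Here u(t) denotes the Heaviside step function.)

F(ω) = \frac{6}{i \omega + 18}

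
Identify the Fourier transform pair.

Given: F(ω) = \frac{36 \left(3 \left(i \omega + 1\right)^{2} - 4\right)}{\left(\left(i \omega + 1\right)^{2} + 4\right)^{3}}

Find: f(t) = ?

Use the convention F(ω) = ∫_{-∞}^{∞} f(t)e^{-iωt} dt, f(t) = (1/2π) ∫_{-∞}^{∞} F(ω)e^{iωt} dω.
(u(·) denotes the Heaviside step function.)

f(t) = 9 t^{2} e^{- t} \sin{\left(2 t \right)} u\left(t\right)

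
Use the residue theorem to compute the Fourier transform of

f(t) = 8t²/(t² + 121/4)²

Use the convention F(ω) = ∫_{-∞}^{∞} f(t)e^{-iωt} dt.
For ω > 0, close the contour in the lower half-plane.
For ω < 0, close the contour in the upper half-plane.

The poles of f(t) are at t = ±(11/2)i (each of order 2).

Let g(z) = f(z)e^{-iωz}; for large |z| the factor e^{-iωz} decays in the lower half-plane when ω > 0 and in the upper half-plane when ω < 0.

Case ω > 0 (lower half-plane, clockwise contour ⇒ F(ω) = -2πi·ΣRes):
  Res_{z = - \frac{11 i}{2}} g(z) = i \left(\frac{4}{11} - 2 \omega\right) e^{- \frac{11 \omega}{2}} (pole of order 2)
  F(ω) = -2πi·ΣRes = \frac{4 \pi \left(2 - 11 \omega\right) e^{- \frac{11 \omega}{2}}}{11}

Case ω < 0 (upper half-plane, counterclockwise contour ⇒ F(ω) = +2πi·ΣRes):
  Res_{z = \frac{11 i}{2}} g(z) = i \left(- 2 \omega - \frac{4}{11}\right) e^{\frac{11 \omega}{2}} (pole of order 2)
  F(ω) = 2πi·ΣRes = \frac{4 \pi \left(11 \omega + 2\right) e^{\frac{11 \omega}{2}}}{11}

Both cases combine into a single formula in |ω|:

F(ω) = \frac{4 \pi \left(2 - 11 \left|{\omega}\right|\right) e^{- \frac{11 \left|{\omega}\right|}{2}}}{11}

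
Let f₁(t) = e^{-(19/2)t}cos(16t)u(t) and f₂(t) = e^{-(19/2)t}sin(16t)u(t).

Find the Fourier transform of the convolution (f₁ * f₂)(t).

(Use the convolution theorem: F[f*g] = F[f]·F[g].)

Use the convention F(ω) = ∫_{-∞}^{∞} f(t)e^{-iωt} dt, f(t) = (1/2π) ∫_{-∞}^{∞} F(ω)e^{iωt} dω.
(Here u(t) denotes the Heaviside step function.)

F[f₁*f₂](ω) = \frac{128 \left(2 i \omega + 19\right)}{\left(\left(2 i \omega + 19\right)^{2} + 1024\right)^{2}}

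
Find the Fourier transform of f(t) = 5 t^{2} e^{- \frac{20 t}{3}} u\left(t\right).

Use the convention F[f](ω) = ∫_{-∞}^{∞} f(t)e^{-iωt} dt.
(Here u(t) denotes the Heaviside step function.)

F(ω) = \frac{270}{\left(3 i \omega + 20\right)^{3}}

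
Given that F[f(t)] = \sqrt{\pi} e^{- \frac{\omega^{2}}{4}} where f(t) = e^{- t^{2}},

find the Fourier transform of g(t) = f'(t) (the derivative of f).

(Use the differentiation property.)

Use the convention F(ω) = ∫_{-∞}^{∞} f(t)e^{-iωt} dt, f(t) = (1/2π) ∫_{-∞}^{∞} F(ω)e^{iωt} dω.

F[g](ω) = i \sqrt{\pi} \omega e^{- \frac{\omega^{2}}{4}}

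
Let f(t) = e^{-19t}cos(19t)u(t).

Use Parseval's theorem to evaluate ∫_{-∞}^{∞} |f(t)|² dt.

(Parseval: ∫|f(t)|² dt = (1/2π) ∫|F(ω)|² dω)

∫|f(t)|² dt = \frac{3}{152}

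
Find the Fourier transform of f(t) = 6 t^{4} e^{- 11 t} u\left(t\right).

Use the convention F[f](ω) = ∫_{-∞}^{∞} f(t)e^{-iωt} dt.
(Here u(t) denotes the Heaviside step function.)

F(ω) = \frac{144}{\left(i \omega + 11\right)^{5}}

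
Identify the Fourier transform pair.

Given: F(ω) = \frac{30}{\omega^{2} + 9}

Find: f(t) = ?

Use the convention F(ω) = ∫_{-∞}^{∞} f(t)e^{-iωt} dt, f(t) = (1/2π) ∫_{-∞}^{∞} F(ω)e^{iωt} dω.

f(t) = 5 e^{- 3 \left|{t}\right|}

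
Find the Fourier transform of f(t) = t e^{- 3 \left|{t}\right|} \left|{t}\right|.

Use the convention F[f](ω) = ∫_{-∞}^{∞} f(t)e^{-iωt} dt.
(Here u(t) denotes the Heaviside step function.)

F(ω) = \frac{4 i \omega \left(\omega^{2} - 27\right)}{\left(\omega^{2} + 9\right)^{3}}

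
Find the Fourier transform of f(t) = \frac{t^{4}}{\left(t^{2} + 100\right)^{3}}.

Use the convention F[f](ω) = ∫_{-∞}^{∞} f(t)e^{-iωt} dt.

F(ω) = \frac{\pi \left(100 \omega^{2} - 50 \left|{\omega}\right| + 3\right) e^{- 10 \left|{\omega}\right|}}{80}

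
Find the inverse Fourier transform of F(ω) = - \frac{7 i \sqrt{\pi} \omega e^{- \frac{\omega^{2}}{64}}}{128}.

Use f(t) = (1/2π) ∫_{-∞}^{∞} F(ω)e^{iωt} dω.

f(t) = 7 t e^{- 16 t^{2}}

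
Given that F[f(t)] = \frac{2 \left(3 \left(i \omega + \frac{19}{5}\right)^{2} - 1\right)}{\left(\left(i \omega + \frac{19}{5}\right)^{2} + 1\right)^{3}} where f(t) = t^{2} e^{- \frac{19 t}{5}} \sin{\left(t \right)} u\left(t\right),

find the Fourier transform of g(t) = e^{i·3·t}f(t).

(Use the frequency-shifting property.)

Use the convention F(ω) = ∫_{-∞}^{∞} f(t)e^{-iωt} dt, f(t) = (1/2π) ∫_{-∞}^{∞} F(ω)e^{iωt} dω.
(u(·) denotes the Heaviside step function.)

F[g](ω) = \frac{1250 \left(3 \left(5 i \left(\omega - 3\right) + 19\right)^{2} - 25\right)}{\left(\left(5 i \left(\omega - 3\right) + 19\right)^{2} + 25\right)^{3}}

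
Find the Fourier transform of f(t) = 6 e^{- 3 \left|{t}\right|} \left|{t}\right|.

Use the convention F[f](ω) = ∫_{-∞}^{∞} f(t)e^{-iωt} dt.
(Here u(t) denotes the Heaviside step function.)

F(ω) = \frac{12 \left(9 - \omega^{2}\right)}{\left(\omega^{2} + 9\right)^{2}}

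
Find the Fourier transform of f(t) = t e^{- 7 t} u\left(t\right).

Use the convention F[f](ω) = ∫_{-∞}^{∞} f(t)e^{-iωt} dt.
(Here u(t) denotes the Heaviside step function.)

F(ω) = \frac{1}{\left(i \omega + 7\right)^{2}}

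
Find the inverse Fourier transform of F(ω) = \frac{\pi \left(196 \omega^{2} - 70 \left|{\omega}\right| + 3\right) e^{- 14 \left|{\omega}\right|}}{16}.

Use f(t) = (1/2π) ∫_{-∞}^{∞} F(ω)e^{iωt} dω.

f(t) = \frac{7 t^{4}}{\left(t^{2} + 196\right)^{3}}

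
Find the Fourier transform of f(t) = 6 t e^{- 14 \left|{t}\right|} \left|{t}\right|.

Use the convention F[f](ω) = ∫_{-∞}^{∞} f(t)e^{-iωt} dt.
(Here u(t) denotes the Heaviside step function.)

F(ω) = \frac{24 i \omega \left(\omega^{2} - 588\right)}{\left(\omega^{2} + 196\right)^{3}}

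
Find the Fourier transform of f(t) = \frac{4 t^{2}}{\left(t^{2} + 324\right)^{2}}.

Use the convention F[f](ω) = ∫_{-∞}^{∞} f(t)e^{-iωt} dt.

F(ω) = \frac{\pi \left(1 - 18 \left|{\omega}\right|\right) e^{- 18 \left|{\omega}\right|}}{9}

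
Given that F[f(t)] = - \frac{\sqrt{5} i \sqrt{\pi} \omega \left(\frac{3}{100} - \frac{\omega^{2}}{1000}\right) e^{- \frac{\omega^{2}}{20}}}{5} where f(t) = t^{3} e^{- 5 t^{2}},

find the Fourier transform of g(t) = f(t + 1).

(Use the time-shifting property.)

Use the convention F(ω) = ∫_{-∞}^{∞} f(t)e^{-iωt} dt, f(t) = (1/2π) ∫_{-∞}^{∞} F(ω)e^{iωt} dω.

F[g](ω) = \frac{\sqrt{5} i \sqrt{\pi} \omega \left(\omega^{2} - 30\right) e^{\omega \left(- \frac{\omega}{20} + i\right)}}{5000}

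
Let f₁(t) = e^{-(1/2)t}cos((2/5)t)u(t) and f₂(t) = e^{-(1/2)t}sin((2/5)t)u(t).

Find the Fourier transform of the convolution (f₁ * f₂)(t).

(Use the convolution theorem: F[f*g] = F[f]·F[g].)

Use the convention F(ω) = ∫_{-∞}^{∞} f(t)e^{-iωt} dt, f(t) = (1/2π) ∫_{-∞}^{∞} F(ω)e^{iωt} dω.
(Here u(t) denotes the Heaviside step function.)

F[f₁*f₂](ω) = \frac{2000 \left(2 i \omega + 1\right)}{\left(25 \left(2 i \omega + 1\right)^{2} + 16\right)^{2}}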